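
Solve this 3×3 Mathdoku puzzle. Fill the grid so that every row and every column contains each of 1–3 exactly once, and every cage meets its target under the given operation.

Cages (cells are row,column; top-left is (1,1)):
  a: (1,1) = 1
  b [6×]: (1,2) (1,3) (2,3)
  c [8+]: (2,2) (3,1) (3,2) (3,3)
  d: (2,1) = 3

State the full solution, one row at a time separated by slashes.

Cage a is a single given cell; hence (1,1) = 1.
D is a freebie; hence (2,1) = 3.
The 4 cells of cage c must have sum 8, so (2,2) = 2.
Row 2 now contains 2, so (2,3) = 1.
Column 1 already has 3, so (3,1) = 2.
Row 3 already has 2, which forces (3,3) = 3.
Column 2 now contains 2; hence (1,2) = 3.
Column 3 now contains 3, so (1,3) = 2.
Row 3 already has 3, which forces (3,2) = 1.

1 3 2 / 3 2 1 / 2 1 3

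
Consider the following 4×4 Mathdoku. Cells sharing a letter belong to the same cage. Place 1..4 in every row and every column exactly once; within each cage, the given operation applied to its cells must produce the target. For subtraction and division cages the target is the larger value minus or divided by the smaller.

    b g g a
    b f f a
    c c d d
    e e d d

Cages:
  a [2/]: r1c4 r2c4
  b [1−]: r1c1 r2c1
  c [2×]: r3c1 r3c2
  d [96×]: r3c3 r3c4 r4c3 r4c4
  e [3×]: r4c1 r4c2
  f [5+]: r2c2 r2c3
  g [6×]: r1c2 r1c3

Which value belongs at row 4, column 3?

2

Column 2 needs a 4, and only r2c2 is open for it.
Cage f's pair has sum 5; hence r2c3 = 1.
Row 2 already has 1, so r2c4 = 2.
Row 2 now contains 2, leaving r2c1 = 3.
Column 1 now contains 3; hence r4c1 = 1.
1 is placed in row 4, leaving r4c2 = 3.
3 is placed in row 4; hence r4c4 = 4.
3 is placed in column 2, which forces r1c2 = 2.
Cage g needs two cells with product 6; hence r1c3 = 3.
Column 4 now contains 4, so r1c4 = 1.
Column 1 now contains 1, leaving r3c1 = 2.
The two cells of cage c must have product 2, which forces r3c2 = 1.
The 4 cells of cage d must have product 96, so r3c3 = 4.
Column 4 now contains 4, leaving r3c4 = 3.
4 is placed in row 4, so r4c3 = 2.
Row 1 already has 2; hence r1c1 = 4.
Completed grid: 4 2 3 1 / 3 4 1 2 / 2 1 4 3 / 1 3 2 4.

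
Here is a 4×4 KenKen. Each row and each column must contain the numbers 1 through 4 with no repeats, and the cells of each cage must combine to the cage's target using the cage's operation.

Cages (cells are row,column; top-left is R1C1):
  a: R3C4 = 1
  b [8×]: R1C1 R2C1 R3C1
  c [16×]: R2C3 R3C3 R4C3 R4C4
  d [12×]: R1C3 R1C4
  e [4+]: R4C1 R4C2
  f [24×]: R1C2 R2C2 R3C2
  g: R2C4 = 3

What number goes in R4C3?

4

Cage g is a single given cell, which forces R2C4 = 3.
Cage a is a single given cell, so R3C4 = 1.
Cage c needs product 16, leaving R4C4 = 2.
Cage d's pair has product 12, leaving R1C3 = 3.
Column 4 already has 3, so R1C4 = 4.
Row 1 now contains 4, which forces R1C2 = 2.
Cage f has product 24, leaving R2C2 = 4.
Cage f has product 24; hence R3C2 = 3.
Column 2 now contains 3, leaving R4C2 = 1.
Row 4 already has 1, leaving R4C3 = 4.
Row 1 now contains 2, which forces R1C1 = 1.
The 3 cells of cage b must have product 8, so R2C1 = 2.
Cage c has product 16; hence R2C3 = 1.
Cage b needs product 8, which forces R3C1 = 4.
Column 3 already has 4, which forces R3C3 = 2.
Row 4 already has 1, which forces R4C1 = 3.
Completed grid: 1 2 3 4 / 2 4 1 3 / 4 3 2 1 / 3 1 4 2.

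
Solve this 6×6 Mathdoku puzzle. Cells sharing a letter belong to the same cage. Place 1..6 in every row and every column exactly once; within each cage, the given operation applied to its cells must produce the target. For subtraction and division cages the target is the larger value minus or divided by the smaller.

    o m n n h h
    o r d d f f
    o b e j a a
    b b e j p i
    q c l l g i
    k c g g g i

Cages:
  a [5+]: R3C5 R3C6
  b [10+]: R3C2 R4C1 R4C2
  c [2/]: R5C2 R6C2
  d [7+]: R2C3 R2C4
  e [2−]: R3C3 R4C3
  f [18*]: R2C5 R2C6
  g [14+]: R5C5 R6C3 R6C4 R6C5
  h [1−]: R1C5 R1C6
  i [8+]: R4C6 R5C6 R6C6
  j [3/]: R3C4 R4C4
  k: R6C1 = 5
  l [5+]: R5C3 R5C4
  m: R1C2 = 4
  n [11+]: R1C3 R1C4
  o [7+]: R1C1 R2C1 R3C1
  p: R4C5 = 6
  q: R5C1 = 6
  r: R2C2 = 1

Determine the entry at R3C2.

5

Cage m is given, leaving R1C2 = 4.
Cage r is given, leaving R2C2 = 1.
Cage p is given, which forces R4C5 = 6.
Cage q is a single given cell, which forces R5C1 = 6.
Cage k is given, leaving R6C1 = 5.
6 is placed in column 5, so R2C5 = 3.
Cage f needs two cells with product 18, which forces R2C6 = 6.
Cage c needs two cells with quotient 2, so R5C2 = 3.
Cage c's pair has quotient 2; hence R6C2 = 6.
Cage b has sum 10, leaving R4C1 = 3.
The 4 cells of cage g must have sum 14, so R5C5 = 5.
Row 1 needs a 3, and only R1C6 is open for it.
Cage h's pair has difference 1, so R1C5 = 2.
Cage i needs sum 8; hence R4C6 = 5.
2 is placed in column 5, leaving R6C5 = 4.
2 is placed in row 1, leaving R1C1 = 1.
The 3 cells of cage b must have sum 10; hence R3C2 = 5.
4 is placed in column 5, leaving R3C5 = 1.
Cage a's pair has sum 5, leaving R3C6 = 4.
5 is placed in row 4, so R4C2 = 2.
Row 4 now contains 2, which forces R4C4 = 1.
1 is placed in column 4, so R5C4 = 4.
Cage o has sum 7, leaving R2C1 = 4.
Row 3 already has 4, which forces R3C1 = 2.
Row 3 now contains 2, so R3C3 = 6.
The two cells of cage j must have quotient 3, which forces R3C4 = 3.
1 is placed in row 4, leaving R4C3 = 4.
Row 5 already has 4; hence R5C3 = 1.
1 is placed in row 5, which forces R5C6 = 2.
3 is placed in column 4, so R6C4 = 2.
Column 6 now contains 2, which forces R6C6 = 1.
Column 3 now contains 6, which forces R1C3 = 5.
The two cells of cage n must have sum 11, which forces R1C4 = 6.
The two cells of cage d must have sum 7, which forces R2C3 = 2.
2 is placed in column 4, leaving R2C4 = 5.
Row 6 now contains 2, so R6C3 = 3.
Filled in: 1 4 5 6 2 3 / 4 1 2 5 3 6 / 2 5 6 3 1 4 / 3 2 4 1 6 5 / 6 3 1 4 5 2 / 5 6 3 2 4 1.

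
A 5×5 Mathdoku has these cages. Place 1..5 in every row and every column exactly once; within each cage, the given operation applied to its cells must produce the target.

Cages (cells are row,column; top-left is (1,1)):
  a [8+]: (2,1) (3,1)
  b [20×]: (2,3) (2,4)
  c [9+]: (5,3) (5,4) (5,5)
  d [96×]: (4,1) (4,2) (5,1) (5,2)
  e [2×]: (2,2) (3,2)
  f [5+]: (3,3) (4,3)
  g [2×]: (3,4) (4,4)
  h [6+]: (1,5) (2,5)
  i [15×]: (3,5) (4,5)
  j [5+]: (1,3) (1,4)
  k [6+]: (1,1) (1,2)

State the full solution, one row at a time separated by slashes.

1 5 2 3 4 / 3 1 5 4 2 / 5 2 4 1 3 / 4 3 1 2 5 / 2 4 3 5 1

The only place for 3 in row 2 is (2,1).
3 is placed in column 1; hence (3,1) = 5.
Row 3 already has 5; hence (3,5) = 3.
Column 5 already has 3; hence (4,5) = 5.
In row 1, 5 can only go at (1,2), so (1,2) = 5.
Cage k's pair has sum 6, so (1,1) = 1.
Row 1 needs a 4, and only (1,5) is open for it.
Column 5 now contains 4, leaving (2,5) = 2.
Column 5 now contains 2, leaving (5,5) = 1.
Row 2 now contains 2, leaving (2,2) = 1.
Cage e's pair has product 2, leaving (3,2) = 2.
Row 3 already has 2; hence (3,4) = 1.
Column 4 now contains 1, leaving (4,4) = 2.
Cage j needs two cells with sum 5, so (1,3) = 2.
Column 4 now contains 2; hence (1,4) = 3.
Row 3 already has 1, leaving (3,3) = 4.
Row 4 already has 2, which forces (4,1) = 4.
Cage d has product 96, so (4,2) = 3.
The two cells of cage f must have sum 5, which forces (4,3) = 1.
Cage d needs product 96, so (5,1) = 2.
Cage d has product 96, leaving (5,2) = 4.
Column 4 now contains 3; hence (5,4) = 5.
Column 3 now contains 4, leaving (2,3) = 5.
Column 4 now contains 5, leaving (2,4) = 4.
Row 5 now contains 5, which forces (5,3) = 3.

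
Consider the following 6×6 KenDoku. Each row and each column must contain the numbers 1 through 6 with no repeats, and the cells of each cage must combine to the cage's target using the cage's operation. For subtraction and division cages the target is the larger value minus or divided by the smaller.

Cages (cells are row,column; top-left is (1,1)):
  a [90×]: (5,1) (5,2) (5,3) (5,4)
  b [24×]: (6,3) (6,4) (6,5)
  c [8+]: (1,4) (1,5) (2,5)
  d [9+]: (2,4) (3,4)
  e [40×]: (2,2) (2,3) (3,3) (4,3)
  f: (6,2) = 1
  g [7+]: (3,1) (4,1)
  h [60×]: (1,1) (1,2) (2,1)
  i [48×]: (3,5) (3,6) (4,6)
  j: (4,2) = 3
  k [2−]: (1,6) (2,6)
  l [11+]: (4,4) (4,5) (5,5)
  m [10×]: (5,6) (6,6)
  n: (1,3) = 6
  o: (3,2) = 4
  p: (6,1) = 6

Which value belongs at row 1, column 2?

Cage n is a single given cell, which forces (1,3) = 6.
O is a freebie; hence (3,2) = 4.
Cage j is given; hence (4,2) = 3.
Cage p is a single given cell, which forces (6,1) = 6.
Cage f is a single given cell; hence (6,2) = 1.
Cage h has product 60, so (1,2) = 5.
Column 2 now contains 5, which forces (2,2) = 2.
Cage i needs product 48, leaving (4,6) = 4.
Column 2 now contains 5, which forces (5,2) = 6.
The 4 cells of cage e must have product 40, which forces (2,3) = 4.
The 3 cells of cage h must have product 60; hence (1,1) = 4.
Row 2 now contains 4; hence (2,1) = 3.
3 is placed in row 2, which forces (2,4) = 6.
6 is placed in column 4, so (3,4) = 3.
The two cells of cage k must have difference 2; hence (1,6) = 3.
Cage c has sum 8, which forces (2,5) = 5.
Row 2 now contains 5, leaving (2,6) = 1.
The 4 cells of cage a must have product 90; hence (5,3) = 3.
Row 5 now contains 3, leaving (5,5) = 4.
Column 3 already has 3, so (6,3) = 2.
Row 6 already has 2, which forces (6,4) = 4.
Row 6 already has 2; hence (6,5) = 3.
Row 6 already has 2; hence (6,6) = 5.
Column 6 already has 5, so (5,6) = 2.
Cage i needs product 48, so (3,5) = 2.
2 is placed in column 6, so (3,6) = 6.
Column 5 already has 2; hence (4,5) = 6.
The 3 cells of cage c must have sum 8; hence (1,4) = 2.
Column 5 already has 2, so (1,5) = 1.
2 is placed in row 3, which forces (3,1) = 5.
5 is placed in row 3; hence (3,3) = 1.
Cage g needs two cells with sum 7, which forces (4,1) = 2.
Column 3 now contains 1, so (4,3) = 5.
The 3 cells of cage l must have sum 11, so (4,4) = 1.
Column 1 already has 5, leaving (5,1) = 1.
1 is placed in column 4; hence (5,4) = 5.
The full grid is 4 5 6 2 1 3 / 3 2 4 6 5 1 / 5 4 1 3 2 6 / 2 3 5 1 6 4 / 1 6 3 5 4 2 / 6 1 2 4 3 5.

5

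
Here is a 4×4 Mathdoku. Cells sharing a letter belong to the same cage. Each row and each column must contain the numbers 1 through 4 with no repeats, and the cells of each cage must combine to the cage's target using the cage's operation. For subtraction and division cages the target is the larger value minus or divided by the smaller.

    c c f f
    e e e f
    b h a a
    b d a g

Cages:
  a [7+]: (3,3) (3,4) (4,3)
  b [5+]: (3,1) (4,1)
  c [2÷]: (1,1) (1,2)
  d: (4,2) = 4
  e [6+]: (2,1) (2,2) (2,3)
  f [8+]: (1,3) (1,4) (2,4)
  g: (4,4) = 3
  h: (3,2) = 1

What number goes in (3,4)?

2

Cage h is given; hence (3,2) = 1.
Cage d is given; hence (4,2) = 4.
G is a freebie, which forces (4,4) = 3.
4 is placed in column 2, so (1,2) = 2.
Row 1 now contains 2, so (1,3) = 3.
Column 2 now contains 2; hence (2,2) = 3.
Cage a needs sum 7, leaving (4,3) = 1.
Cage e needs sum 6; hence (2,1) = 1.
Column 3 now contains 1; hence (2,3) = 2.
Row 2 now contains 1, so (2,4) = 4.
Cage b needs two cells with sum 5, leaving (3,1) = 3.
Column 3 already has 2, leaving (3,3) = 4.
Column 4 now contains 4, which forces (3,4) = 2.
Row 4 now contains 1, so (4,1) = 2.
Column 1 already has 1, so (1,1) = 4.
Column 4 now contains 4, so (1,4) = 1.
Completed grid: 4 2 3 1 / 1 3 2 4 / 3 1 4 2 / 2 4 1 3.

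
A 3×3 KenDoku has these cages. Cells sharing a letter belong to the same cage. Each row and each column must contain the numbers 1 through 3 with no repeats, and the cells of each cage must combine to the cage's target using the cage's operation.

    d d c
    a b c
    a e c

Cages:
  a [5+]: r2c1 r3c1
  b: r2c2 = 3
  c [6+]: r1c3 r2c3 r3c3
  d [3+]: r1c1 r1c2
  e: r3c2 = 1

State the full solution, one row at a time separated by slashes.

Cage b is given, leaving r2c2 = 3.
Cage e is a single given cell; hence r3c2 = 1.
Cage d needs two cells with sum 3, so r1c1 = 1.
Column 2 now contains 1; hence r1c2 = 2.
Row 1 already has 2; hence r1c3 = 3.
3 is placed in row 2, leaving r2c1 = 2.
Row 2 now contains 2, so r2c3 = 1.
Cage a needs two cells with sum 5, so r3c1 = 3.
Column 3 already has 3, so r3c3 = 2.

1 2 3 / 2 3 1 / 3 1 2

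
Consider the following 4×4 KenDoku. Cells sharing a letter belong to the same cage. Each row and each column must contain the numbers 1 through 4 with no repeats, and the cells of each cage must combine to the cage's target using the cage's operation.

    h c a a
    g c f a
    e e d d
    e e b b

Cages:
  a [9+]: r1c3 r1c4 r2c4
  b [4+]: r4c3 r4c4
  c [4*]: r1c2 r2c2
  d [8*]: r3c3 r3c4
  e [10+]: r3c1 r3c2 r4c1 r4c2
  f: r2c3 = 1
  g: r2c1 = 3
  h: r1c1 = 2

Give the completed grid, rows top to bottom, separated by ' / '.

2 1 4 3 / 3 4 1 2 / 1 3 2 4 / 4 2 3 1

H is a freebie, so r1c1 = 2.
Cage g is given, leaving r2c1 = 3.
F is a freebie, so r2c3 = 1.
Column 3 already has 1, so r4c3 = 3.
3 is placed in row 4, leaving r4c4 = 1.
The two cells of cage c must have product 4, which forces r1c2 = 1.
Column 3 now contains 3; hence r1c3 = 4.
The 3 cells of cage a must have sum 9; hence r1c4 = 3.
1 is placed in row 2, leaving r2c2 = 4.
Cage a has sum 9, which forces r2c4 = 2.
The 4 cells of cage e must have sum 10; hence r3c1 = 1.
Cage e needs sum 10, so r3c2 = 3.
4 is placed in column 3, which forces r3c3 = 2.
Column 4 now contains 2, which forces r3c4 = 4.
1 is placed in row 4; hence r4c1 = 4.
Cage e has sum 10, which forces r4c2 = 2.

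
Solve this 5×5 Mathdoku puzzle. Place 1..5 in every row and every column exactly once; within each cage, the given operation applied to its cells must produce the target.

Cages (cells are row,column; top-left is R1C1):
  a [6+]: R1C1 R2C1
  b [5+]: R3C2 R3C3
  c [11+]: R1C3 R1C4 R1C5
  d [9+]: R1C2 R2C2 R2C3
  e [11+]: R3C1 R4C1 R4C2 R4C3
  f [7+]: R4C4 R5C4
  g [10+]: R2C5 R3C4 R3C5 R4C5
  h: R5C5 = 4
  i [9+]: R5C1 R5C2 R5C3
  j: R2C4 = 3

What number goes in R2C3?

2

Cage j is given; hence R2C4 = 3.
Cage h is given, leaving R5C5 = 4.
The only place for 1 in row 1 is R1C1.
Cage a's pair has sum 6, so R2C1 = 5.
Column 1 now contains 5, so R5C1 = 3.
In row 1, 3 can only go at R1C2, so R1C2 = 3.
In row 2, 1 can only go at R2C5, so R2C5 = 1.
Row 3 needs a 5, and only R3C5 is open for it.
Column 5 now contains 5, so R1C5 = 2.
Column 5 already has 2; hence R4C5 = 3.
The 4 cells of cage e must have sum 11, which forces R3C1 = 4.
Cage g needs sum 10; hence R3C4 = 1.
Cage e needs sum 11, so R4C1 = 2.
Row 4 now contains 2, so R4C4 = 5.
Column 4 now contains 5, leaving R5C4 = 2.
Cage c needs sum 11; hence R1C3 = 5.
Column 4 now contains 5, so R1C4 = 4.
Row 3 now contains 1; hence R3C2 = 2.
Row 3 now contains 1, which forces R3C3 = 3.
Column 3 now contains 5, so R5C3 = 1.
Column 2 now contains 2, so R2C2 = 4.
The 3 cells of cage d must have sum 9, so R2C3 = 2.
Cage e has sum 11; hence R4C2 = 1.
Column 3 already has 1; hence R4C3 = 4.
1 is placed in row 5, which forces R5C2 = 5.
Filled in: 1 3 5 4 2 / 5 4 2 3 1 / 4 2 3 1 5 / 2 1 4 5 3 / 3 5 1 2 4.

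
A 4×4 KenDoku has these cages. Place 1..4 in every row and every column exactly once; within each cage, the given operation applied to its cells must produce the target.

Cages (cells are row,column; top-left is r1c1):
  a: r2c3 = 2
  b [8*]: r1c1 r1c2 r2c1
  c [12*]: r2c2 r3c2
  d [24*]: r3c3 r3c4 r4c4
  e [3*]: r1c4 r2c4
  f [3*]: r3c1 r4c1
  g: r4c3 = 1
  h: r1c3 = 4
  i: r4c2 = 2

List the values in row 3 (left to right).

Cage h is given, so r1c3 = 4.
Cage a is a single given cell, which forces r2c3 = 2.
Column 3 now contains 2, so r3c3 = 3.
Cage i is given; hence r4c2 = 2.
Cage g is given, leaving r4c3 = 1.
The 3 cells of cage b must have product 8, so r1c1 = 2.
Column 2 already has 2, which forces r1c2 = 1.
Row 1 now contains 1; hence r1c4 = 3.
Cage b needs product 8, leaving r2c1 = 4.
Cage c needs two cells with product 12; hence r2c2 = 3.
3 is placed in column 4, leaving r2c4 = 1.
3 is placed in row 3, which forces r3c1 = 1.
3 is placed in row 3, leaving r3c2 = 4.
The 3 cells of cage d must have product 24, leaving r3c4 = 2.
1 is placed in row 4; hence r4c1 = 3.
Cage d needs product 24, which forces r4c4 = 4.
The full grid is 2 1 4 3 / 4 3 2 1 / 1 4 3 2 / 3 2 1 4.

1 4 3 2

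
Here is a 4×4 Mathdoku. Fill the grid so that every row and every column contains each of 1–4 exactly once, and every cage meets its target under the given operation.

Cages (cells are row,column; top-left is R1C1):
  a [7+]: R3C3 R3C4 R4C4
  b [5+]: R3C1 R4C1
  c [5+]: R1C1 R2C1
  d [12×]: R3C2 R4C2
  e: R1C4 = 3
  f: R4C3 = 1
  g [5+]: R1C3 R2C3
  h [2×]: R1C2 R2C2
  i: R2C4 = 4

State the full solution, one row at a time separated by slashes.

4 1 2 3 / 1 2 3 4 / 2 3 4 1 / 3 4 1 2

Cage e is a single given cell, so R1C4 = 3.
Cage i is a single given cell, so R2C4 = 4.
Cage f is a single given cell; hence R4C3 = 1.
1 is placed in row 4; hence R4C4 = 2.
Cage g's pair has sum 5, which forces R1C3 = 2.
Cage g needs two cells with sum 5, which forces R2C3 = 3.
Cage a has sum 7; hence R3C3 = 4.
2 is placed in column 4, which forces R3C4 = 1.
Row 1 already has 2; hence R1C1 = 4.
Row 1 already has 2; hence R1C2 = 1.
3 is placed in row 2, leaving R2C1 = 1.
The two cells of cage h must have product 2; hence R2C2 = 2.
1 is placed in row 3, which forces R3C1 = 2.
4 is placed in row 3, which forces R3C2 = 3.
The two cells of cage b must have sum 5, which forces R4C1 = 3.
Cage d's pair has product 12, leaving R4C2 = 4.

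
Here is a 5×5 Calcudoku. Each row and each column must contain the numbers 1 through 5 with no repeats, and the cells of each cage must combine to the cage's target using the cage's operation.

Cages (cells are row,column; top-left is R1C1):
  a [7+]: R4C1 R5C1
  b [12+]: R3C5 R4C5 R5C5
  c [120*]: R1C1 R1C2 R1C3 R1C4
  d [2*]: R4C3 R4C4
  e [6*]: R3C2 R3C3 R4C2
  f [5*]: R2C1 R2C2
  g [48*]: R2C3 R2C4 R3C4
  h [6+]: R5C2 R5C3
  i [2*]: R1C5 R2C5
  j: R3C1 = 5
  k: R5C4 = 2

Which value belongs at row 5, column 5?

The 3 cells of cage g must have product 48, which forces R2C3 = 4.
Cage g needs product 48, leaving R2C4 = 3.
Cage j is a single given cell; hence R3C1 = 5.
Cage g has product 48, leaving R3C4 = 4.
Row 3 now contains 4; hence R3C5 = 3.
Cage k is given, so R5C4 = 2.
2 is placed in column 4, so R1C4 = 5.
5 is placed in column 1, so R2C1 = 1.
Cage f needs two cells with product 5, which forces R2C2 = 5.
Row 2 already has 1; hence R2C5 = 2.
Cage e needs product 6, leaving R4C2 = 3.
The two cells of cage d must have product 2; hence R4C3 = 2.
2 is placed in column 4, which forces R4C4 = 1.
Column 2 already has 5, so R5C2 = 1.
1 is placed in row 5, leaving R5C3 = 5.
5 is placed in row 5; hence R5C5 = 4.
Column 3 now contains 2, leaving R1C3 = 3.
Column 5 already has 2; hence R1C5 = 1.
Column 2 already has 1, which forces R3C2 = 2.
Column 3 now contains 2, which forces R3C3 = 1.
Row 4 now contains 3; hence R4C1 = 4.
Column 5 now contains 4; hence R4C5 = 5.
4 is placed in row 5, so R5C1 = 3.
Column 1 now contains 4, which forces R1C1 = 2.
2 is placed in column 2; hence R1C2 = 4.
Filled in: 2 4 3 5 1 / 1 5 4 3 2 / 5 2 1 4 3 / 4 3 2 1 5 / 3 1 5 2 4.

4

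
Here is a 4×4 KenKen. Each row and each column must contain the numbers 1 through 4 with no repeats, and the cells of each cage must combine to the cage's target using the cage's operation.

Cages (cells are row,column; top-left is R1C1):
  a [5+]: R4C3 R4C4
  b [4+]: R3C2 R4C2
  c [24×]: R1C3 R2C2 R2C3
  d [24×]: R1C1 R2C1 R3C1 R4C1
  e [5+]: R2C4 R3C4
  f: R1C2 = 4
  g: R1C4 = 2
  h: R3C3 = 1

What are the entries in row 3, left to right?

F is a freebie, leaving R1C2 = 4.
G is a freebie; hence R1C4 = 2.
Cage h is given, leaving R3C3 = 1.
2 is placed in row 1; hence R1C3 = 3.
The 3 cells of cage c must have product 24, leaving R2C2 = 2.
Cage c needs product 24, which forces R2C3 = 4.
The two cells of cage e must have sum 5, leaving R2C4 = 1.
Row 3 already has 1, which forces R3C2 = 3.
Cage e needs two cells with sum 5, which forces R3C4 = 4.
Cage b's pair has sum 4, which forces R4C2 = 1.
Column 3 already has 4, which forces R4C3 = 2.
1 is placed in column 4; hence R4C4 = 3.
Row 1 already has 3, leaving R1C1 = 1.
1 is placed in row 2, leaving R2C1 = 3.
4 is placed in row 3, which forces R3C1 = 2.
3 is placed in row 4, so R4C1 = 4.
The full grid is 1 4 3 2 / 3 2 4 1 / 2 3 1 4 / 4 1 2 3.

2 3 1 4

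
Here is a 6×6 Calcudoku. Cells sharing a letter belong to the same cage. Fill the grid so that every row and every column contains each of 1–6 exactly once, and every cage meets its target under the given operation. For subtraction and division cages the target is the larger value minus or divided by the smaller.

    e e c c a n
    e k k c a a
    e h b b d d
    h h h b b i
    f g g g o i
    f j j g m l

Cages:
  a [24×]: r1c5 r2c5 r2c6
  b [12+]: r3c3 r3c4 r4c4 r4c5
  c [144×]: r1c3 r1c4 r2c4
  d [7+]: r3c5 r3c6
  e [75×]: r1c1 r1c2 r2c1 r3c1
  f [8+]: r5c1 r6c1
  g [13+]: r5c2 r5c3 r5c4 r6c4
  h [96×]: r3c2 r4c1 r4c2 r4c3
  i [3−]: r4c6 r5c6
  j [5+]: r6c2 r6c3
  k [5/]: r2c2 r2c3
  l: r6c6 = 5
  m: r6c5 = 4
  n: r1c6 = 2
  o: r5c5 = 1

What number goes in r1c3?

Cage e has product 75; hence r1c2 = 5.
The 3 cells of cage c must have product 144, leaving r1c3 = 6.
The 3 cells of cage c must have product 144, so r1c4 = 4.
N is a freebie, leaving r1c6 = 2.
Column 2 already has 5, leaving r2c2 = 1.
1 is placed in row 2, leaving r2c3 = 5.
Cage c needs product 144, leaving r2c4 = 6.
Cage o is given; hence r5c5 = 1.
M is a freebie, leaving r6c5 = 4.
L is a freebie, which forces r6c6 = 5.
The 4 cells of cage e must have product 75, so r1c1 = 1.
Column 5 already has 1; hence r1c5 = 3.
5 is placed in row 2, which forces r2c1 = 3.
The 3 cells of cage a must have product 24, so r2c5 = 2.
Cage a has product 24, which forces r2c6 = 4.
Cage e needs product 75, which forces r3c1 = 5.
3 is placed in column 5; hence r3c5 = 6.
Column 6 already has 4, leaving r3c6 = 1.
Column 5 now contains 6; hence r4c5 = 5.
The only place for 3 in row 3 is r3c4.
Cage b needs sum 12, leaving r3c3 = 2.
Cage b has sum 12; hence r4c4 = 2.
2 is placed in column 4; hence r5c4 = 5.
Column 3 now contains 2; hence r6c3 = 3.
2 is placed in column 4, which forces r6c4 = 1.
Row 3 already has 2, leaving r3c2 = 4.
The 4 cells of cage h must have product 96; hence r4c1 = 4.
The 4 cells of cage h must have product 96; hence r4c2 = 6.
Cage h has product 96, leaving r4c3 = 1.
Row 4 already has 6; hence r4c6 = 3.
The 4 cells of cage g must have sum 13, leaving r5c2 = 3.
3 is placed in column 3, which forces r5c3 = 4.
3 is placed in column 6; hence r5c6 = 6.
3 is placed in row 6; hence r6c2 = 2.
6 is placed in row 5, which forces r5c1 = 2.
Row 6 already has 2, so r6c1 = 6.
Completed grid: 1 5 6 4 3 2 / 3 1 5 6 2 4 / 5 4 2 3 6 1 / 4 6 1 2 5 3 / 2 3 4 5 1 6 / 6 2 3 1 4 5.

6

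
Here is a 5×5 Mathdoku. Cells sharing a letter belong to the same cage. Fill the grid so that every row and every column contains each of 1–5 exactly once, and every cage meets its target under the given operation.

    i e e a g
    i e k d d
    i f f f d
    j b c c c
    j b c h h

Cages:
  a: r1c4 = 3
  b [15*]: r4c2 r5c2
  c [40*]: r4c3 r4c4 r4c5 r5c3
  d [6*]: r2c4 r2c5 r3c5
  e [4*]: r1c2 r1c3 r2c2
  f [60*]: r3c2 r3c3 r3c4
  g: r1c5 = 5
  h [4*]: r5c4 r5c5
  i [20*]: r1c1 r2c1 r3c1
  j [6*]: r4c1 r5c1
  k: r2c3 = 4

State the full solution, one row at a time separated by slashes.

4 1 2 3 5 / 5 2 4 1 3 / 1 4 3 5 2 / 3 5 1 2 4 / 2 3 5 4 1

A is a freebie, leaving r1c4 = 3.
Cage g is a single given cell, leaving r1c5 = 5.
Cage k is a single given cell, leaving r2c3 = 4.
In row 1, 2 can only go at r1c3, so r1c3 = 2.
The 3 cells of cage e must have product 4, so r1c2 = 1.
Cage e needs product 4, leaving r2c2 = 2.
Row 2 already has 2; hence r2c4 = 1.
Row 2 now contains 1, which forces r2c5 = 3.
Column 4 now contains 1, leaving r5c4 = 4.
4 is placed in row 5, which forces r5c5 = 1.
1 is placed in row 1, which forces r1c1 = 4.
Row 2 now contains 1, leaving r2c1 = 5.
Cage i has product 20, so r3c1 = 1.
The 3 cells of cage f must have product 60, which forces r3c2 = 4.
The 3 cells of cage f must have product 60, leaving r3c3 = 3.
Column 4 now contains 4, so r3c4 = 5.
Column 5 already has 1; hence r3c5 = 2.
Cage c has product 40, which forces r4c3 = 1.
Column 4 now contains 4, leaving r4c4 = 2.
The 4 cells of cage c must have product 40, so r4c5 = 4.
Row 5 already has 1, which forces r5c3 = 5.
2 is placed in row 4; hence r4c1 = 3.
Cage b needs two cells with product 15, so r4c2 = 5.
Cage j needs two cells with product 6, leaving r5c1 = 2.
5 is placed in row 5, so r5c2 = 3.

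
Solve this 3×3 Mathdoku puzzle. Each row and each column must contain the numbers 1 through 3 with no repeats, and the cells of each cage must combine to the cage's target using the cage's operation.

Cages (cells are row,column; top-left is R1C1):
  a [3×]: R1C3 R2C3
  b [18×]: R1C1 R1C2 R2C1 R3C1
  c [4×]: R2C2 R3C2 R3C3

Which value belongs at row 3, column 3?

2

Cage b needs product 18; hence R1C2 = 3.
Row 1 already has 3, so R1C3 = 1.
The 3 cells of cage c must have product 4, leaving R2C2 = 2.
Column 3 already has 1, so R2C3 = 3.
Cage c has product 4; hence R3C2 = 1.
Cage c needs product 4, leaving R3C3 = 2.
Row 1 already has 1, which forces R1C1 = 2.
3 is placed in row 2; hence R2C1 = 1.
Row 3 already has 2, so R3C1 = 3.
Completed grid: 2 3 1 / 1 2 3 / 3 1 2.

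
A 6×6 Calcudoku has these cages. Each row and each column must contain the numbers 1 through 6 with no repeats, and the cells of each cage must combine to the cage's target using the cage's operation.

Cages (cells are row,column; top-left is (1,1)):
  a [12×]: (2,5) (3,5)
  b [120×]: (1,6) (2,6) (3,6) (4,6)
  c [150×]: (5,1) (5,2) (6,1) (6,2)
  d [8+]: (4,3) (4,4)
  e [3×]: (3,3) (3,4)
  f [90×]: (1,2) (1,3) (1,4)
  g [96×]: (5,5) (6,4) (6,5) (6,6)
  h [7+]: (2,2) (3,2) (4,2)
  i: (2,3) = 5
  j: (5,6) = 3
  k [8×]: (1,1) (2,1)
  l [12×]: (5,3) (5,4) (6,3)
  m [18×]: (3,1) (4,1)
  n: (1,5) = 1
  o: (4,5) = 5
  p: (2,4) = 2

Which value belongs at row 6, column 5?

Cage n is given, which forces (1,5) = 1.
Cage i is given, which forces (2,3) = 5.
Cage p is a single given cell, which forces (2,4) = 2.
O is a freebie; hence (4,5) = 5.
J is a freebie; hence (5,6) = 3.
Cage k's pair has product 8; hence (1,1) = 2.
Row 2 now contains 2, which forces (2,1) = 4.
Row 2 now contains 4, leaving (2,2) = 1.
1 is placed in row 2, which forces (2,6) = 6.
Cage d needs two cells with sum 8, leaving (4,3) = 2.
Cage d's pair has sum 8, which forces (4,4) = 6.
Row 2 now contains 6, so (2,5) = 3.
Cage m's pair has product 18, so (3,1) = 6.
Cage h needs sum 7, which forces (3,2) = 2.
Cage a's pair has product 12; hence (3,5) = 4.
6 is placed in row 4; hence (4,1) = 3.
Row 4 now contains 2, which forces (4,2) = 4.
4 is placed in row 4, leaving (4,6) = 1.
Column 5 already has 4, leaving (5,5) = 2.
The 3 cells of cage l must have product 12, so (6,3) = 3.
Column 5 already has 2, so (6,5) = 6.
Column 3 now contains 3; hence (1,3) = 6.
Cage b needs product 120, so (1,6) = 4.
Column 3 now contains 3, which forces (3,3) = 1.
Cage e's pair has product 3; hence (3,4) = 3.
Column 6 already has 1; hence (3,6) = 5.
Cage c has product 150, so (5,1) = 5.
Cage c has product 150, leaving (5,2) = 6.
Column 3 now contains 1, leaving (5,3) = 4.
Row 5 now contains 4; hence (5,4) = 1.
The 4 cells of cage c must have product 150; hence (6,1) = 1.
Row 6 now contains 6, leaving (6,2) = 5.
Cage g has product 96, leaving (6,4) = 4.
Cage g has product 96, so (6,6) = 2.
Column 2 already has 5; hence (1,2) = 3.
Column 4 already has 3, leaving (1,4) = 5.
Completed grid: 2 3 6 5 1 4 / 4 1 5 2 3 6 / 6 2 1 3 4 5 / 3 4 2 6 5 1 / 5 6 4 1 2 3 / 1 5 3 4 6 2.

6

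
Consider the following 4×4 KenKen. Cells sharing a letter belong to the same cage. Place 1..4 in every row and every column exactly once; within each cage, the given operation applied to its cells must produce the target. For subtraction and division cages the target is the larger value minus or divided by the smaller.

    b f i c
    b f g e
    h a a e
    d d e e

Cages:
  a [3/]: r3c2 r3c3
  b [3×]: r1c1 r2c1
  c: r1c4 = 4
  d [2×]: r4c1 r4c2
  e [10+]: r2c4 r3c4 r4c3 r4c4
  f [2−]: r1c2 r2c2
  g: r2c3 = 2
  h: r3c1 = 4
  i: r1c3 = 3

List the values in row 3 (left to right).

4 3 1 2

Cage i is given, leaving r1c3 = 3.
Cage c is a single given cell, leaving r1c4 = 4.
Cage g is a single given cell, leaving r2c3 = 2.
Cage h is a single given cell, leaving r3c1 = 4.
Column 3 now contains 3, leaving r3c3 = 1.
1 is placed in column 3; hence r4c3 = 4.
Row 1 now contains 3, leaving r1c1 = 1.
1 is placed in row 1, so r1c2 = 2.
Cage b's pair has product 3; hence r2c1 = 3.
3 is placed in row 2; hence r2c2 = 4.
3 is placed in row 2, so r2c4 = 1.
1 is placed in row 3; hence r3c2 = 3.
Row 3 already has 3, which forces r3c4 = 2.
1 is placed in column 1, leaving r4c1 = 2.
Column 2 already has 2, which forces r4c2 = 1.
Column 4 already has 2; hence r4c4 = 3.
Completed grid: 1 2 3 4 / 3 4 2 1 / 4 3 1 2 / 2 1 4 3.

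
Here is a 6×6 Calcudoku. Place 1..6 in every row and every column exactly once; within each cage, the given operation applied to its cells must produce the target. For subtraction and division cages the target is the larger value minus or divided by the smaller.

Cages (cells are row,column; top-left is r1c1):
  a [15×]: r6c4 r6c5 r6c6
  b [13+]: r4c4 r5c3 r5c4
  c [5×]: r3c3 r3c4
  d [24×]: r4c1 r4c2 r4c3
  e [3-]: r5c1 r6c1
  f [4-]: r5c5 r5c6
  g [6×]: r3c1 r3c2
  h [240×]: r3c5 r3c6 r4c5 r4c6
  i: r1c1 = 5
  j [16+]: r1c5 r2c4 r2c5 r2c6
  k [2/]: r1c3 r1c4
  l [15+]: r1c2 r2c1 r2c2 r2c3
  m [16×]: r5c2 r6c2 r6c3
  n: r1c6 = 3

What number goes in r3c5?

Cage i is a single given cell; hence r1c1 = 5.
Cage n is given, so r1c6 = 3.
In row 6, 2 can only go at r6c3, so r6c3 = 2.
Cage k needs two cells with quotient 2; hence r1c4 = 2.
Cage m has product 16, which forces r5c2 = 2.
The 3 cells of cage m must have product 16, so r6c2 = 4.
Row 6 needs a 6, and only r6c1 is open for it.
Cage e's pair has difference 3, so r5c1 = 3.
Cage l has sum 15; hence r1c2 = 6.
6 is placed in column 2, which forces r3c2 = 3.
Column 2 already has 3; hence r4c2 = 1.
Cage l has sum 15, which forces r2c1 = 1.
Column 2 now contains 1, which forces r2c2 = 5.
Cage l has sum 15, so r2c3 = 3.
Cage g's pair has product 6, so r3c1 = 2.
Cage d needs product 24; hence r4c1 = 4.
The 3 cells of cage d must have product 24, leaving r4c3 = 6.
Row 4 already has 6, leaving r4c4 = 3.
Column 3 already has 6, leaving r5c3 = 4.
Column 3 now contains 4, leaving r1c3 = 1.
Cage j has sum 16, leaving r1c5 = 4.
Column 3 already has 1, which forces r3c3 = 5.
5 is placed in row 3; hence r3c4 = 1.
Column 5 already has 4; hence r3c5 = 6.
Row 3 now contains 6, leaving r3c6 = 4.
Cage b needs sum 13, which forces r5c4 = 6.
1 is placed in column 4, so r6c4 = 5.
The 3 cells of cage a must have product 15, so r6c5 = 3.
5 is placed in row 6, which forces r6c6 = 1.
Column 4 now contains 6; hence r2c4 = 4.
6 is placed in column 5, leaving r2c5 = 2.
The 4 cells of cage j must have sum 16, leaving r2c6 = 6.
Column 5 already has 2, so r4c5 = 5.
Row 4 now contains 5; hence r4c6 = 2.
The two cells of cage f must have difference 4, leaving r5c5 = 1.
Column 6 already has 1, which forces r5c6 = 5.
Filled in: 5 6 1 2 4 3 / 1 5 3 4 2 6 / 2 3 5 1 6 4 / 4 1 6 3 5 2 / 3 2 4 6 1 5 / 6 4 2 5 3 1.

6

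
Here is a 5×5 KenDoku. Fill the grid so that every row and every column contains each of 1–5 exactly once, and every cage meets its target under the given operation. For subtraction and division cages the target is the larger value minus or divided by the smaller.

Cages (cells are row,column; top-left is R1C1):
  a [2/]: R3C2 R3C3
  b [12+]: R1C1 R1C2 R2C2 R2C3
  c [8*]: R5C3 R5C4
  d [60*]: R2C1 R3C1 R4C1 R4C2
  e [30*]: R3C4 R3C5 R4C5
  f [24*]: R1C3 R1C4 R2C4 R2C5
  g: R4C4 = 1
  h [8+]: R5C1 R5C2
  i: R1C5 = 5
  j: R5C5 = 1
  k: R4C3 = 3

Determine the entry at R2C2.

Cage i is a single given cell; hence R1C5 = 5.
Cage k is a single given cell; hence R4C3 = 3.
Cage g is a single given cell, so R4C4 = 1.
3 is placed in row 4; hence R4C5 = 2.
J is a freebie, so R5C5 = 1.
Cage f has product 24, leaving R1C3 = 1.
The 3 cells of cage e must have product 30, so R3C4 = 5.
Column 5 now contains 2, leaving R3C5 = 3.
The 4 cells of cage d must have product 60; hence R2C1 = 3.
3 is placed in row 2, so R2C4 = 2.
Column 5 already has 3; hence R2C5 = 4.
Row 3 already has 3, so R3C1 = 1.
3 is placed in column 1, which forces R5C1 = 5.
Row 5 now contains 5, so R5C2 = 3.
2 is placed in column 4, which forces R5C4 = 4.
2 is placed in column 4; hence R1C4 = 3.
Cage b needs sum 12, so R2C2 = 1.
Row 2 now contains 4, leaving R2C3 = 5.
Column 1 already has 5, so R4C1 = 4.
Cage d needs product 60; hence R4C2 = 5.
Row 5 now contains 4, which forces R5C3 = 2.
Column 1 now contains 4; hence R1C1 = 2.
Cage b needs sum 12, leaving R1C2 = 4.
Cage a needs two cells with quotient 2, which forces R3C2 = 2.
Column 3 already has 2, which forces R3C3 = 4.
Filled in: 2 4 1 3 5 / 3 1 5 2 4 / 1 2 4 5 3 / 4 5 3 1 2 / 5 3 2 4 1.

1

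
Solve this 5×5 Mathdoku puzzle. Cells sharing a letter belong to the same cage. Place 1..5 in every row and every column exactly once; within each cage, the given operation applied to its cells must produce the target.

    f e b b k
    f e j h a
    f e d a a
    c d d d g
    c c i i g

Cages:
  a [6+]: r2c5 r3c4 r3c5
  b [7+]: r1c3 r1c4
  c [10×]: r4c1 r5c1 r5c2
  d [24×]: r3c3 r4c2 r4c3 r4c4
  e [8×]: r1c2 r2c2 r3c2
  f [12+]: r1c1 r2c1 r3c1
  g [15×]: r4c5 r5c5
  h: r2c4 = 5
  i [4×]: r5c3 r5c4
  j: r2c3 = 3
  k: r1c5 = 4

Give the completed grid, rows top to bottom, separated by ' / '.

3 1 5 2 4 / 4 2 3 5 1 / 5 4 1 3 2 / 1 3 2 4 5 / 2 5 4 1 3

K is a freebie; hence r1c5 = 4.
J is a freebie; hence r2c3 = 3.
H is a freebie, so r2c4 = 5.
The two cells of cage b must have sum 7; hence r1c3 = 5.
The two cells of cage b must have sum 7, leaving r1c4 = 2.
5 is placed in row 2; hence r2c1 = 4.
5 is placed in row 1; hence r1c1 = 3.
Row 1 now contains 2, which forces r1c2 = 1.
Cage e has product 8, so r2c2 = 2.
2 is placed in row 2, leaving r2c5 = 1.
Cage f has sum 12, which forces r3c1 = 5.
Cage e has product 8; hence r3c2 = 4.
4 is placed in column 2; hence r4c2 = 3.
3 is placed in row 4, so r4c5 = 5.
Column 2 already has 2, so r5c2 = 5.
Column 5 already has 5; hence r5c5 = 3.
Cage a needs sum 6, leaving r3c4 = 3.
3 is placed in column 5, leaving r3c5 = 2.
Row 3 already has 2, which forces r3c3 = 1.
Cage d needs product 24; hence r4c3 = 2.
Cage d needs product 24, so r4c4 = 4.
Column 3 already has 1, leaving r5c3 = 4.
4 is placed in column 4, which forces r5c4 = 1.
2 is placed in row 4, leaving r4c1 = 1.
1 is placed in row 5, which forces r5c1 = 2.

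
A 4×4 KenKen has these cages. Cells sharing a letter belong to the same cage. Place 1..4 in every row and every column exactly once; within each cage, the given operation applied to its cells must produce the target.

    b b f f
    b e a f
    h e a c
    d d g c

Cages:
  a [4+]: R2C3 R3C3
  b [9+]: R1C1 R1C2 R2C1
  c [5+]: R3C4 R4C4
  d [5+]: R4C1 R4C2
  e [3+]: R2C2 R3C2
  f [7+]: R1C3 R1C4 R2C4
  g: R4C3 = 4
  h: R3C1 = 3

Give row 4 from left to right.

2 3 4 1

Cage h is a single given cell, so R3C1 = 3.
3 is placed in row 3, which forces R3C3 = 1.
G is a freebie, which forces R4C3 = 4.
Cage e needs two cells with sum 3; hence R2C2 = 1.
Column 3 now contains 1, so R2C3 = 3.
Row 3 already has 1; hence R3C2 = 2.
Row 3 now contains 2, which forces R3C4 = 4.
Cage d's pair has sum 5, which forces R4C1 = 2.
Cage d's pair has sum 5, which forces R4C2 = 3.
Row 4 already has 3, which forces R4C4 = 1.
The 3 cells of cage b must have sum 9, so R1C1 = 1.
3 is placed in column 2, which forces R1C2 = 4.
Column 3 now contains 3, leaving R1C3 = 2.
Column 4 already has 1; hence R1C4 = 3.
Column 1 already has 2, leaving R2C1 = 4.
4 is placed in column 4, which forces R2C4 = 2.
The full grid is 1 4 2 3 / 4 1 3 2 / 3 2 1 4 / 2 3 4 1.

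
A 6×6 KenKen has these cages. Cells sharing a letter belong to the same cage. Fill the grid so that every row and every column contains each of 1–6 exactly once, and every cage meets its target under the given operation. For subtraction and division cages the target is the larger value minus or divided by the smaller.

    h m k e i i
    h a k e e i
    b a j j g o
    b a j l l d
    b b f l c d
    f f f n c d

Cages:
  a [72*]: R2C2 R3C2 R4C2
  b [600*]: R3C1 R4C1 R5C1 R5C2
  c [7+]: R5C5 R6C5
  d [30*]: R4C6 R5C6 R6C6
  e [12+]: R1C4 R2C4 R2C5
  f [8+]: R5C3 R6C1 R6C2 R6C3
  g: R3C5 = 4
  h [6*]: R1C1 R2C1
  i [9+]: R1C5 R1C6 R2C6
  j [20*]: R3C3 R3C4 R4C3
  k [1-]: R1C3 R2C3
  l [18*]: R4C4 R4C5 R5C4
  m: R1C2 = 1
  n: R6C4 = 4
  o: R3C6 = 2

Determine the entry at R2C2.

4

M is a freebie, leaving R1C2 = 1.
Cage g is given, leaving R3C5 = 4.
O is a freebie; hence R3C6 = 2.
Cage b needs product 600, so R5C2 = 5.
Cage n is a single given cell; hence R6C4 = 4.
Cage j has product 20; hence R4C3 = 4.
The 4 cells of cage f must have sum 8, which forces R5C3 = 2.
Cage a needs product 72, which forces R2C2 = 4.
The 4 cells of cage b must have product 600, leaving R5C1 = 4.
Row 1 needs a 4, and only R1C6 is open for it.
Cage i has sum 9, leaving R1C5 = 2.
The 3 cells of cage i must have sum 9, leaving R2C6 = 3.
The only place for 3 in row 1 is R1C1.
Cage h needs two cells with product 6, leaving R2C1 = 2.
Column 1 already has 2, which forces R6C1 = 1.
Row 6 already has 1, so R6C3 = 3.
Row 6 already has 1, leaving R6C5 = 6.
6 is placed in row 6, which forces R6C6 = 5.
Column 5 already has 6, leaving R5C5 = 1.
Row 5 already has 1, leaving R5C6 = 6.
Row 6 already has 3, so R6C2 = 2.
The 3 cells of cage e must have sum 12; hence R1C4 = 6.
Cage e needs sum 12, so R2C4 = 1.
Column 5 already has 1, which forces R2C5 = 5.
1 is placed in column 4, which forces R3C4 = 5.
Cage l needs product 18, which forces R4C4 = 2.
Column 5 already has 1, so R4C5 = 3.
6 is placed in column 6, so R4C6 = 1.
6 is placed in row 5, leaving R5C4 = 3.
Row 1 now contains 6, which forces R1C3 = 5.
5 is placed in row 2; hence R2C3 = 6.
Row 3 now contains 5, which forces R3C1 = 6.
Cage a has product 72, leaving R3C2 = 3.
Row 3 now contains 5; hence R3C3 = 1.
Cage b has product 600; hence R4C1 = 5.
3 is placed in row 4, leaving R4C2 = 6.
Filled in: 3 1 5 6 2 4 / 2 4 6 1 5 3 / 6 3 1 5 4 2 / 5 6 4 2 3 1 / 4 5 2 3 1 6 / 1 2 3 4 6 5.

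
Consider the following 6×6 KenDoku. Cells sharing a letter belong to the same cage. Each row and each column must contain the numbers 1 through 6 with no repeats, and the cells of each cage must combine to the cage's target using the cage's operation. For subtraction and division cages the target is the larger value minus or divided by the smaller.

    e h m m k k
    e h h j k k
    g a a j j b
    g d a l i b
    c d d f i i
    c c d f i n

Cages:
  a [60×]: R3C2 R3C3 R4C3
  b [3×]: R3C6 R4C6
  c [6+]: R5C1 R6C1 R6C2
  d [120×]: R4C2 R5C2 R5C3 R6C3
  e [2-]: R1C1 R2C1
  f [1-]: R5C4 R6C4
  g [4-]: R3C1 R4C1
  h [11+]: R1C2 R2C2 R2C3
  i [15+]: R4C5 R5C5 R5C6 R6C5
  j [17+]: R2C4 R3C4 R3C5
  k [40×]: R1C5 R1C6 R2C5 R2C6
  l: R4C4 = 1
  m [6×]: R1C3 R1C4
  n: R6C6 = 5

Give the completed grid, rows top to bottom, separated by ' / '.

Cage j needs sum 17, so R2C4 = 6.
The 3 cells of cage j must have sum 17, so R3C4 = 5.
Cage j needs sum 17, which forces R3C5 = 6.
Cage l is a single given cell, which forces R4C4 = 1.
Row 4 already has 1, leaving R4C6 = 3.
Cage n is given, which forces R6C6 = 5.
Column 6 now contains 3, leaving R3C6 = 1.
Cage a needs product 60, leaving R4C3 = 5.
Row 3 now contains 1, leaving R3C1 = 2.
5 is placed in row 4; hence R4C1 = 6.
The 4 cells of cage d must have product 120, leaving R5C2 = 5.
Cage i has sum 15, leaving R5C6 = 6.
Row 1 needs a 6, and only R1C2 is open for it.
In row 1, 4 can only go at R1C6, so R1C6 = 4.
Column 6 now contains 4; hence R2C6 = 2.
Row 2 needs a 3, and only R2C1 is open for it.
Column 1 now contains 3, so R5C1 = 1.
Cage c has sum 6, so R6C1 = 4.
The 3 cells of cage c must have sum 6, leaving R6C2 = 1.
Column 1 now contains 1, leaving R1C1 = 5.
5 is placed in row 1, which forces R1C5 = 1.
Column 2 now contains 1, which forces R2C2 = 4.
Cage h has sum 11, so R2C3 = 1.
Column 5 already has 1, which forces R2C5 = 5.
Column 2 now contains 4; hence R3C2 = 3.
3 is placed in row 3, so R3C3 = 4.
Column 2 now contains 4; hence R4C2 = 2.
Row 4 already has 2, which forces R4C5 = 4.
The 4 cells of cage d must have product 120, which forces R5C3 = 2.
Row 5 already has 2, which forces R5C5 = 3.
The 4 cells of cage d must have product 120, which forces R6C3 = 6.
Column 5 now contains 3, which forces R6C5 = 2.
Column 3 now contains 2, leaving R1C3 = 3.
The two cells of cage m must have product 6, so R1C4 = 2.
3 is placed in row 5; hence R5C4 = 4.
Row 6 now contains 2, so R6C4 = 3.

5 6 3 2 1 4 / 3 4 1 6 5 2 / 2 3 4 5 6 1 / 6 2 5 1 4 3 / 1 5 2 4 3 6 / 4 1 6 3 2 5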